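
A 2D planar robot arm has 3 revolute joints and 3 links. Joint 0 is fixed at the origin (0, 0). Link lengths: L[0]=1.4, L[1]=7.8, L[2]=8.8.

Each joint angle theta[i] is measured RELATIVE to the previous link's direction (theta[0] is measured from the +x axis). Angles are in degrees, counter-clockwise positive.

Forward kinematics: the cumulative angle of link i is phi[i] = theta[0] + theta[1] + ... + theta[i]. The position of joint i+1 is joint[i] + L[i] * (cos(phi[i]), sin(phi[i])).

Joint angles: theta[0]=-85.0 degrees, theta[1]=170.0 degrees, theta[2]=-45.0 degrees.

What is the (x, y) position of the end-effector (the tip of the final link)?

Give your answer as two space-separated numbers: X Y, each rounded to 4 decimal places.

joint[0] = (0.0000, 0.0000)  (base)
link 0: phi[0] = -85 = -85 deg
  cos(-85 deg) = 0.0872, sin(-85 deg) = -0.9962
  joint[1] = (0.0000, 0.0000) + 1.4 * (0.0872, -0.9962) = (0.0000 + 0.1220, 0.0000 + -1.3947) = (0.1220, -1.3947)
link 1: phi[1] = -85 + 170 = 85 deg
  cos(85 deg) = 0.0872, sin(85 deg) = 0.9962
  joint[2] = (0.1220, -1.3947) + 7.8 * (0.0872, 0.9962) = (0.1220 + 0.6798, -1.3947 + 7.7703) = (0.8018, 6.3756)
link 2: phi[2] = -85 + 170 + -45 = 40 deg
  cos(40 deg) = 0.7660, sin(40 deg) = 0.6428
  joint[3] = (0.8018, 6.3756) + 8.8 * (0.7660, 0.6428) = (0.8018 + 6.7412, 6.3756 + 5.6565) = (7.5430, 12.0322)
End effector: (7.5430, 12.0322)

Answer: 7.5430 12.0322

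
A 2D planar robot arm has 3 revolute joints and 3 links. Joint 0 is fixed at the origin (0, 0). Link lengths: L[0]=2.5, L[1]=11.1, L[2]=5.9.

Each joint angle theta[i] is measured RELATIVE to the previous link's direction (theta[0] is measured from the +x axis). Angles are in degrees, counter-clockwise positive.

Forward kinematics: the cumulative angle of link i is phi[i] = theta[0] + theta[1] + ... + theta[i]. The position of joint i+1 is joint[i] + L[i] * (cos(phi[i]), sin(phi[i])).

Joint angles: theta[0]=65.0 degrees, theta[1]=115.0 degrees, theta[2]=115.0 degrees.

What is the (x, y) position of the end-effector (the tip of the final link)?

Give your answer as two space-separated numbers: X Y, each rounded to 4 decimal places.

Answer: -7.5500 -3.0814

Derivation:
joint[0] = (0.0000, 0.0000)  (base)
link 0: phi[0] = 65 = 65 deg
  cos(65 deg) = 0.4226, sin(65 deg) = 0.9063
  joint[1] = (0.0000, 0.0000) + 2.5 * (0.4226, 0.9063) = (0.0000 + 1.0565, 0.0000 + 2.2658) = (1.0565, 2.2658)
link 1: phi[1] = 65 + 115 = 180 deg
  cos(180 deg) = -1.0000, sin(180 deg) = 0.0000
  joint[2] = (1.0565, 2.2658) + 11.1 * (-1.0000, 0.0000) = (1.0565 + -11.1000, 2.2658 + 0.0000) = (-10.0435, 2.2658)
link 2: phi[2] = 65 + 115 + 115 = 295 deg
  cos(295 deg) = 0.4226, sin(295 deg) = -0.9063
  joint[3] = (-10.0435, 2.2658) + 5.9 * (0.4226, -0.9063) = (-10.0435 + 2.4934, 2.2658 + -5.3472) = (-7.5500, -3.0814)
End effector: (-7.5500, -3.0814)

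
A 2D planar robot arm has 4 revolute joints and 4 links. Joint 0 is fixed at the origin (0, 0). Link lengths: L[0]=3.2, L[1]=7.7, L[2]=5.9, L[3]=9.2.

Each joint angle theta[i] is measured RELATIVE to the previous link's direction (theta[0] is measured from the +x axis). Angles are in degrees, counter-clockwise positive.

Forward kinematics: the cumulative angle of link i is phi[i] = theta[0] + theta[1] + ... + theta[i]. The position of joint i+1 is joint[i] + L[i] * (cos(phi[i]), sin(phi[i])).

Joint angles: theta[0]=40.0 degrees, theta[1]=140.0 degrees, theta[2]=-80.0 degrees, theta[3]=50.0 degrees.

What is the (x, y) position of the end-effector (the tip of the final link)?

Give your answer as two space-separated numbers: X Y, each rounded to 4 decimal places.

joint[0] = (0.0000, 0.0000)  (base)
link 0: phi[0] = 40 = 40 deg
  cos(40 deg) = 0.7660, sin(40 deg) = 0.6428
  joint[1] = (0.0000, 0.0000) + 3.2 * (0.7660, 0.6428) = (0.0000 + 2.4513, 0.0000 + 2.0569) = (2.4513, 2.0569)
link 1: phi[1] = 40 + 140 = 180 deg
  cos(180 deg) = -1.0000, sin(180 deg) = 0.0000
  joint[2] = (2.4513, 2.0569) + 7.7 * (-1.0000, 0.0000) = (2.4513 + -7.7000, 2.0569 + 0.0000) = (-5.2487, 2.0569)
link 2: phi[2] = 40 + 140 + -80 = 100 deg
  cos(100 deg) = -0.1736, sin(100 deg) = 0.9848
  joint[3] = (-5.2487, 2.0569) + 5.9 * (-0.1736, 0.9848) = (-5.2487 + -1.0245, 2.0569 + 5.8104) = (-6.2732, 7.8673)
link 3: phi[3] = 40 + 140 + -80 + 50 = 150 deg
  cos(150 deg) = -0.8660, sin(150 deg) = 0.5000
  joint[4] = (-6.2732, 7.8673) + 9.2 * (-0.8660, 0.5000) = (-6.2732 + -7.9674, 7.8673 + 4.6000) = (-14.2406, 12.4673)
End effector: (-14.2406, 12.4673)

Answer: -14.2406 12.4673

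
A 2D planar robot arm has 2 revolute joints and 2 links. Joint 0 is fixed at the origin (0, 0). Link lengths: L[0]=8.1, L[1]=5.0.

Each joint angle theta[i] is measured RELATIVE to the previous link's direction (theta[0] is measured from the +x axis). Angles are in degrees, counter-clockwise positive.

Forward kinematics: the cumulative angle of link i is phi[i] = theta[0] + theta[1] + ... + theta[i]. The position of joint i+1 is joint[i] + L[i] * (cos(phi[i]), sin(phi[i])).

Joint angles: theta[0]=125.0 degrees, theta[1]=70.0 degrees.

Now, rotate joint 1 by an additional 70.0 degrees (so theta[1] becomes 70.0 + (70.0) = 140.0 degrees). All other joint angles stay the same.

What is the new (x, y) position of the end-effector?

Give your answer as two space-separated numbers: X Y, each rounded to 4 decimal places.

Answer: -5.0817 1.6542

Derivation:
joint[0] = (0.0000, 0.0000)  (base)
link 0: phi[0] = 125 = 125 deg
  cos(125 deg) = -0.5736, sin(125 deg) = 0.8192
  joint[1] = (0.0000, 0.0000) + 8.1 * (-0.5736, 0.8192) = (0.0000 + -4.6460, 0.0000 + 6.6351) = (-4.6460, 6.6351)
link 1: phi[1] = 125 + 140 = 265 deg
  cos(265 deg) = -0.0872, sin(265 deg) = -0.9962
  joint[2] = (-4.6460, 6.6351) + 5 * (-0.0872, -0.9962) = (-4.6460 + -0.4358, 6.6351 + -4.9810) = (-5.0817, 1.6542)
End effector: (-5.0817, 1.6542)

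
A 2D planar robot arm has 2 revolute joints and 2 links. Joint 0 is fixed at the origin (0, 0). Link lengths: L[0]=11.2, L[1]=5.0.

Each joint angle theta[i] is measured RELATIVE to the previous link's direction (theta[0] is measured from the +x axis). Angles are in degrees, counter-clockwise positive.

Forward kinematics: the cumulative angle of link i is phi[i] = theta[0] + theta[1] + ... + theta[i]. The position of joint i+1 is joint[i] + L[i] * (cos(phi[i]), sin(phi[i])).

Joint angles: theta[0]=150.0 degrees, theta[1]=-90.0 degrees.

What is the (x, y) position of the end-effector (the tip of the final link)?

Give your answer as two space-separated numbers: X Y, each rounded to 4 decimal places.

Answer: -7.1995 9.9301

Derivation:
joint[0] = (0.0000, 0.0000)  (base)
link 0: phi[0] = 150 = 150 deg
  cos(150 deg) = -0.8660, sin(150 deg) = 0.5000
  joint[1] = (0.0000, 0.0000) + 11.2 * (-0.8660, 0.5000) = (0.0000 + -9.6995, 0.0000 + 5.6000) = (-9.6995, 5.6000)
link 1: phi[1] = 150 + -90 = 60 deg
  cos(60 deg) = 0.5000, sin(60 deg) = 0.8660
  joint[2] = (-9.6995, 5.6000) + 5 * (0.5000, 0.8660) = (-9.6995 + 2.5000, 5.6000 + 4.3301) = (-7.1995, 9.9301)
End effector: (-7.1995, 9.9301)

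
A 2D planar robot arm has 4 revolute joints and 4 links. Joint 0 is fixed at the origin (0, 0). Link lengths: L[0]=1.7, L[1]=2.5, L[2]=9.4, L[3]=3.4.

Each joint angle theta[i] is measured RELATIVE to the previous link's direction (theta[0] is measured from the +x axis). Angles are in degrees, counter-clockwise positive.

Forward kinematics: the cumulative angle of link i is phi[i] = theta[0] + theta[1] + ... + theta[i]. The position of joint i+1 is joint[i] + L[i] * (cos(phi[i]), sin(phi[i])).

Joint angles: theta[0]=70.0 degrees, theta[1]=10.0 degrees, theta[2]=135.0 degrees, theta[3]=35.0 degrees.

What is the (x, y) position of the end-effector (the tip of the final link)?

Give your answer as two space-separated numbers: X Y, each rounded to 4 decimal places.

joint[0] = (0.0000, 0.0000)  (base)
link 0: phi[0] = 70 = 70 deg
  cos(70 deg) = 0.3420, sin(70 deg) = 0.9397
  joint[1] = (0.0000, 0.0000) + 1.7 * (0.3420, 0.9397) = (0.0000 + 0.5814, 0.0000 + 1.5975) = (0.5814, 1.5975)
link 1: phi[1] = 70 + 10 = 80 deg
  cos(80 deg) = 0.1736, sin(80 deg) = 0.9848
  joint[2] = (0.5814, 1.5975) + 2.5 * (0.1736, 0.9848) = (0.5814 + 0.4341, 1.5975 + 2.4620) = (1.0156, 4.0595)
link 2: phi[2] = 70 + 10 + 135 = 215 deg
  cos(215 deg) = -0.8192, sin(215 deg) = -0.5736
  joint[3] = (1.0156, 4.0595) + 9.4 * (-0.8192, -0.5736) = (1.0156 + -7.7000, 4.0595 + -5.3916) = (-6.6845, -1.3321)
link 3: phi[3] = 70 + 10 + 135 + 35 = 250 deg
  cos(250 deg) = -0.3420, sin(250 deg) = -0.9397
  joint[4] = (-6.6845, -1.3321) + 3.4 * (-0.3420, -0.9397) = (-6.6845 + -1.1629, -1.3321 + -3.1950) = (-7.8473, -4.5271)
End effector: (-7.8473, -4.5271)

Answer: -7.8473 -4.5271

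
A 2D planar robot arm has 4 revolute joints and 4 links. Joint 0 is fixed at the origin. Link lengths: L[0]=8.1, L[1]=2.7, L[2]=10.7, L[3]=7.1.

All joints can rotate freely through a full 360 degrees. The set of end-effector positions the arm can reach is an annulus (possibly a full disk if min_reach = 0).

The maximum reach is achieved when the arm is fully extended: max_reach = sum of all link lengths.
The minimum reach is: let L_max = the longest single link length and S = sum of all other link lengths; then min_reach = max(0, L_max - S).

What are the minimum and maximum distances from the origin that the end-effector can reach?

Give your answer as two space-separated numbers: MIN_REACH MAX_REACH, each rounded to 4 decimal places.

Link lengths: [8.1, 2.7, 10.7, 7.1]
max_reach = 8.1 + 2.7 + 10.7 + 7.1 = 28.6
L_max = max([8.1, 2.7, 10.7, 7.1]) = 10.7
S (sum of others) = 28.6 - 10.7 = 17.9
min_reach = max(0, 10.7 - 17.9) = max(0, -7.2) = 0

Answer: 0.0000 28.6000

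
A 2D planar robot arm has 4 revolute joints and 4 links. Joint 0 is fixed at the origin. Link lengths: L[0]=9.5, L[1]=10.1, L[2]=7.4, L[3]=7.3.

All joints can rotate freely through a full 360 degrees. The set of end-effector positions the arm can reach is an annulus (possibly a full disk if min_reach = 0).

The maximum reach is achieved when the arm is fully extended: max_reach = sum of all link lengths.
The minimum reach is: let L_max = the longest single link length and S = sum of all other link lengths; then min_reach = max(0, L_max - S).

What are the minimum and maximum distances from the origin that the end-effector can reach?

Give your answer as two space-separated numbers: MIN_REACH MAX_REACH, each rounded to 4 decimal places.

Link lengths: [9.5, 10.1, 7.4, 7.3]
max_reach = 9.5 + 10.1 + 7.4 + 7.3 = 34.3
L_max = max([9.5, 10.1, 7.4, 7.3]) = 10.1
S (sum of others) = 34.3 - 10.1 = 24.2
min_reach = max(0, 10.1 - 24.2) = max(0, -14.1) = 0

Answer: 0.0000 34.3000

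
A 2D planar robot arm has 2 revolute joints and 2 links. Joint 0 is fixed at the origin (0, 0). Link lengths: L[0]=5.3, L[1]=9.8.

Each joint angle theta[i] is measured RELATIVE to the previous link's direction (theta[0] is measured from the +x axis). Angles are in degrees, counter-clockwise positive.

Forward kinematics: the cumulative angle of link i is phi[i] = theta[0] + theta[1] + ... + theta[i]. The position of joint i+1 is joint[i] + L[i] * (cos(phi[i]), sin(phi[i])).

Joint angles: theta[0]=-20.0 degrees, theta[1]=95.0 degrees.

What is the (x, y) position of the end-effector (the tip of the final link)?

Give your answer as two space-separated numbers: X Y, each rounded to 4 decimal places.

joint[0] = (0.0000, 0.0000)  (base)
link 0: phi[0] = -20 = -20 deg
  cos(-20 deg) = 0.9397, sin(-20 deg) = -0.3420
  joint[1] = (0.0000, 0.0000) + 5.3 * (0.9397, -0.3420) = (0.0000 + 4.9804, 0.0000 + -1.8127) = (4.9804, -1.8127)
link 1: phi[1] = -20 + 95 = 75 deg
  cos(75 deg) = 0.2588, sin(75 deg) = 0.9659
  joint[2] = (4.9804, -1.8127) + 9.8 * (0.2588, 0.9659) = (4.9804 + 2.5364, -1.8127 + 9.4661) = (7.5168, 7.6534)
End effector: (7.5168, 7.6534)

Answer: 7.5168 7.6534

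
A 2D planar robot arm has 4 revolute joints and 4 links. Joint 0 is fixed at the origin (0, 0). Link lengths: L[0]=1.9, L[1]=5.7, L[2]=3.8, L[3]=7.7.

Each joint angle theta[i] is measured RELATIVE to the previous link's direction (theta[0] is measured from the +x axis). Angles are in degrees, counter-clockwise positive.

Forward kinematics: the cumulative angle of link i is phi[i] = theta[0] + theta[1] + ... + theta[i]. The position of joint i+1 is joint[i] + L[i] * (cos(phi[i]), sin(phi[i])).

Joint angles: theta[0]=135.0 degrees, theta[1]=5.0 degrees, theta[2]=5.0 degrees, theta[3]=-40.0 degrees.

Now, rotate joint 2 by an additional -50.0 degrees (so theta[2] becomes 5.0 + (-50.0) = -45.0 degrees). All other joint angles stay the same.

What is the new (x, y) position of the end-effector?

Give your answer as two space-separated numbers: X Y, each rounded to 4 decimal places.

joint[0] = (0.0000, 0.0000)  (base)
link 0: phi[0] = 135 = 135 deg
  cos(135 deg) = -0.7071, sin(135 deg) = 0.7071
  joint[1] = (0.0000, 0.0000) + 1.9 * (-0.7071, 0.7071) = (0.0000 + -1.3435, 0.0000 + 1.3435) = (-1.3435, 1.3435)
link 1: phi[1] = 135 + 5 = 140 deg
  cos(140 deg) = -0.7660, sin(140 deg) = 0.6428
  joint[2] = (-1.3435, 1.3435) + 5.7 * (-0.7660, 0.6428) = (-1.3435 + -4.3665, 1.3435 + 3.6639) = (-5.7100, 5.0074)
link 2: phi[2] = 135 + 5 + -45 = 95 deg
  cos(95 deg) = -0.0872, sin(95 deg) = 0.9962
  joint[3] = (-5.7100, 5.0074) + 3.8 * (-0.0872, 0.9962) = (-5.7100 + -0.3312, 5.0074 + 3.7855) = (-6.0411, 8.7929)
link 3: phi[3] = 135 + 5 + -45 + -40 = 55 deg
  cos(55 deg) = 0.5736, sin(55 deg) = 0.8192
  joint[4] = (-6.0411, 8.7929) + 7.7 * (0.5736, 0.8192) = (-6.0411 + 4.4165, 8.7929 + 6.3075) = (-1.6246, 15.1004)
End effector: (-1.6246, 15.1004)

Answer: -1.6246 15.1004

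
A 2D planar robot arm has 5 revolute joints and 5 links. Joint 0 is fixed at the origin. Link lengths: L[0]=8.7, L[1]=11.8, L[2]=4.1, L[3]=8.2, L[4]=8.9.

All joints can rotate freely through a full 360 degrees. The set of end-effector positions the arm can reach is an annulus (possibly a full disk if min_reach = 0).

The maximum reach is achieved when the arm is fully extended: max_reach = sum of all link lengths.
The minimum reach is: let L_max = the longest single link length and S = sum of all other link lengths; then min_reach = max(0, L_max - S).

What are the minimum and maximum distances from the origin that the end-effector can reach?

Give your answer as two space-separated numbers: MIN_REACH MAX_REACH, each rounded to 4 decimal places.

Answer: 0.0000 41.7000

Derivation:
Link lengths: [8.7, 11.8, 4.1, 8.2, 8.9]
max_reach = 8.7 + 11.8 + 4.1 + 8.2 + 8.9 = 41.7
L_max = max([8.7, 11.8, 4.1, 8.2, 8.9]) = 11.8
S (sum of others) = 41.7 - 11.8 = 29.9
min_reach = max(0, 11.8 - 29.9) = max(0, -18.1) = 0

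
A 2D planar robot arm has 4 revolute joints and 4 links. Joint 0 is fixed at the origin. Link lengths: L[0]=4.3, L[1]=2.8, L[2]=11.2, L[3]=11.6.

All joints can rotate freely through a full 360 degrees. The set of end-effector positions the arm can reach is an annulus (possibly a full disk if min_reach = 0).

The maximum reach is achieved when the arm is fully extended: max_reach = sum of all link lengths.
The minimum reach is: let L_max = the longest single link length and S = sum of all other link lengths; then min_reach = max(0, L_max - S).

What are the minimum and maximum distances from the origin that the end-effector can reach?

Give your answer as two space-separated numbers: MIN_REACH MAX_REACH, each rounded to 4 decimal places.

Answer: 0.0000 29.9000

Derivation:
Link lengths: [4.3, 2.8, 11.2, 11.6]
max_reach = 4.3 + 2.8 + 11.2 + 11.6 = 29.9
L_max = max([4.3, 2.8, 11.2, 11.6]) = 11.6
S (sum of others) = 29.9 - 11.6 = 18.3
min_reach = max(0, 11.6 - 18.3) = max(0, -6.7) = 0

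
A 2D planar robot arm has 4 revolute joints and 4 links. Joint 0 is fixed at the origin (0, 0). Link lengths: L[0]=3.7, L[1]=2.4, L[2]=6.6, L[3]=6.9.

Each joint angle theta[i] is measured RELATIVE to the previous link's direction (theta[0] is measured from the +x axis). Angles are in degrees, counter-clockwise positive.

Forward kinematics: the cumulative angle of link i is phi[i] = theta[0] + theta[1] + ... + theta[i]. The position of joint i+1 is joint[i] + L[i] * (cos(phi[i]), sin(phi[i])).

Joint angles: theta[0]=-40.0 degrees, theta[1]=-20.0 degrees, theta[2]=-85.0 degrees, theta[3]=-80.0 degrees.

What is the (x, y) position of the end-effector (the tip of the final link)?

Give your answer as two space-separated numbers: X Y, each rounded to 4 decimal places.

Answer: -6.2511 -3.3633

Derivation:
joint[0] = (0.0000, 0.0000)  (base)
link 0: phi[0] = -40 = -40 deg
  cos(-40 deg) = 0.7660, sin(-40 deg) = -0.6428
  joint[1] = (0.0000, 0.0000) + 3.7 * (0.7660, -0.6428) = (0.0000 + 2.8344, 0.0000 + -2.3783) = (2.8344, -2.3783)
link 1: phi[1] = -40 + -20 = -60 deg
  cos(-60 deg) = 0.5000, sin(-60 deg) = -0.8660
  joint[2] = (2.8344, -2.3783) + 2.4 * (0.5000, -0.8660) = (2.8344 + 1.2000, -2.3783 + -2.0785) = (4.0344, -4.4568)
link 2: phi[2] = -40 + -20 + -85 = -145 deg
  cos(-145 deg) = -0.8192, sin(-145 deg) = -0.5736
  joint[3] = (4.0344, -4.4568) + 6.6 * (-0.8192, -0.5736) = (4.0344 + -5.4064, -4.4568 + -3.7856) = (-1.3720, -8.2424)
link 3: phi[3] = -40 + -20 + -85 + -80 = -225 deg
  cos(-225 deg) = -0.7071, sin(-225 deg) = 0.7071
  joint[4] = (-1.3720, -8.2424) + 6.9 * (-0.7071, 0.7071) = (-1.3720 + -4.8790, -8.2424 + 4.8790) = (-6.2511, -3.3633)
End effector: (-6.2511, -3.3633)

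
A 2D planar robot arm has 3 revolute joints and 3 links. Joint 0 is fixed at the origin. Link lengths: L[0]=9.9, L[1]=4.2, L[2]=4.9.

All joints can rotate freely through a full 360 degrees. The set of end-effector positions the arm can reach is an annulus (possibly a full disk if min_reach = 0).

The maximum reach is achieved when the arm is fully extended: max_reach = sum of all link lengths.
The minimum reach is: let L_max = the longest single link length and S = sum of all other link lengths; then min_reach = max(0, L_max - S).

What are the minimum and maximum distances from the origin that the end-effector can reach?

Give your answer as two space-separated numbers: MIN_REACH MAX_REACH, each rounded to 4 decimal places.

Answer: 0.8000 19.0000

Derivation:
Link lengths: [9.9, 4.2, 4.9]
max_reach = 9.9 + 4.2 + 4.9 = 19
L_max = max([9.9, 4.2, 4.9]) = 9.9
S (sum of others) = 19 - 9.9 = 9.1
min_reach = max(0, 9.9 - 9.1) = max(0, 0.8) = 0.8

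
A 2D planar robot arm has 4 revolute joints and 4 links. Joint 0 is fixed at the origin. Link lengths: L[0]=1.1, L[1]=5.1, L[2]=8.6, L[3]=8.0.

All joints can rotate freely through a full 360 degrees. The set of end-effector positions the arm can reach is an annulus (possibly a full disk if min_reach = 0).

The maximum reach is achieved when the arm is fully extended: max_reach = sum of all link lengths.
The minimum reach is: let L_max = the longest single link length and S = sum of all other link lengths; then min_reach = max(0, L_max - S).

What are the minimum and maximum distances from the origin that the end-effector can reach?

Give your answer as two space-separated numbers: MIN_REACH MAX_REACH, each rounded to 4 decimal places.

Link lengths: [1.1, 5.1, 8.6, 8.0]
max_reach = 1.1 + 5.1 + 8.6 + 8 = 22.8
L_max = max([1.1, 5.1, 8.6, 8.0]) = 8.6
S (sum of others) = 22.8 - 8.6 = 14.2
min_reach = max(0, 8.6 - 14.2) = max(0, -5.6) = 0

Answer: 0.0000 22.8000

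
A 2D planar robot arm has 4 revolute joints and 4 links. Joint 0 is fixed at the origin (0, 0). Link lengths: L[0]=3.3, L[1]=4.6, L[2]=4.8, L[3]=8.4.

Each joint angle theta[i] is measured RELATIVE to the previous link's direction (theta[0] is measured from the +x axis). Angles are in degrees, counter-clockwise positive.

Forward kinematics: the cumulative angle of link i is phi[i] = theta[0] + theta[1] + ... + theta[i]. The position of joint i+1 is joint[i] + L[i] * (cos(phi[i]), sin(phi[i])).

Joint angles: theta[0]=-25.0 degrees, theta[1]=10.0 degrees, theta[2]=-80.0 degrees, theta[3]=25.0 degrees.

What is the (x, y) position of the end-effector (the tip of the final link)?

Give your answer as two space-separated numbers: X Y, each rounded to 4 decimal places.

Answer: 9.8887 -15.2604

Derivation:
joint[0] = (0.0000, 0.0000)  (base)
link 0: phi[0] = -25 = -25 deg
  cos(-25 deg) = 0.9063, sin(-25 deg) = -0.4226
  joint[1] = (0.0000, 0.0000) + 3.3 * (0.9063, -0.4226) = (0.0000 + 2.9908, 0.0000 + -1.3946) = (2.9908, -1.3946)
link 1: phi[1] = -25 + 10 = -15 deg
  cos(-15 deg) = 0.9659, sin(-15 deg) = -0.2588
  joint[2] = (2.9908, -1.3946) + 4.6 * (0.9659, -0.2588) = (2.9908 + 4.4433, -1.3946 + -1.1906) = (7.4341, -2.5852)
link 2: phi[2] = -25 + 10 + -80 = -95 deg
  cos(-95 deg) = -0.0872, sin(-95 deg) = -0.9962
  joint[3] = (7.4341, -2.5852) + 4.8 * (-0.0872, -0.9962) = (7.4341 + -0.4183, -2.5852 + -4.7817) = (7.0157, -7.3669)
link 3: phi[3] = -25 + 10 + -80 + 25 = -70 deg
  cos(-70 deg) = 0.3420, sin(-70 deg) = -0.9397
  joint[4] = (7.0157, -7.3669) + 8.4 * (0.3420, -0.9397) = (7.0157 + 2.8730, -7.3669 + -7.8934) = (9.8887, -15.2604)
End effector: (9.8887, -15.2604)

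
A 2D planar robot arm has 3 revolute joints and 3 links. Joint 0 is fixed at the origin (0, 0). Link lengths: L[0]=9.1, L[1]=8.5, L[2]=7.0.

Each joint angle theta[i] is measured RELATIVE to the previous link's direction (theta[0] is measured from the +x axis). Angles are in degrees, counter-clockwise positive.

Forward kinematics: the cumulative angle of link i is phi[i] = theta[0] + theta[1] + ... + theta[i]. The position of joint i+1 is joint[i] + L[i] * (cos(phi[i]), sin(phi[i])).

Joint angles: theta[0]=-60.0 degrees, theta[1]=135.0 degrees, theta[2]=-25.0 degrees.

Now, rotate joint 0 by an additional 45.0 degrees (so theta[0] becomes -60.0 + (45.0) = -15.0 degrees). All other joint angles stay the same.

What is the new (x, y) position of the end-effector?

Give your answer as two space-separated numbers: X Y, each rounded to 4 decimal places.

joint[0] = (0.0000, 0.0000)  (base)
link 0: phi[0] = -15 = -15 deg
  cos(-15 deg) = 0.9659, sin(-15 deg) = -0.2588
  joint[1] = (0.0000, 0.0000) + 9.1 * (0.9659, -0.2588) = (0.0000 + 8.7899, 0.0000 + -2.3553) = (8.7899, -2.3553)
link 1: phi[1] = -15 + 135 = 120 deg
  cos(120 deg) = -0.5000, sin(120 deg) = 0.8660
  joint[2] = (8.7899, -2.3553) + 8.5 * (-0.5000, 0.8660) = (8.7899 + -4.2500, -2.3553 + 7.3612) = (4.5399, 5.0060)
link 2: phi[2] = -15 + 135 + -25 = 95 deg
  cos(95 deg) = -0.0872, sin(95 deg) = 0.9962
  joint[3] = (4.5399, 5.0060) + 7 * (-0.0872, 0.9962) = (4.5399 + -0.6101, 5.0060 + 6.9734) = (3.9298, 11.9793)
End effector: (3.9298, 11.9793)

Answer: 3.9298 11.9793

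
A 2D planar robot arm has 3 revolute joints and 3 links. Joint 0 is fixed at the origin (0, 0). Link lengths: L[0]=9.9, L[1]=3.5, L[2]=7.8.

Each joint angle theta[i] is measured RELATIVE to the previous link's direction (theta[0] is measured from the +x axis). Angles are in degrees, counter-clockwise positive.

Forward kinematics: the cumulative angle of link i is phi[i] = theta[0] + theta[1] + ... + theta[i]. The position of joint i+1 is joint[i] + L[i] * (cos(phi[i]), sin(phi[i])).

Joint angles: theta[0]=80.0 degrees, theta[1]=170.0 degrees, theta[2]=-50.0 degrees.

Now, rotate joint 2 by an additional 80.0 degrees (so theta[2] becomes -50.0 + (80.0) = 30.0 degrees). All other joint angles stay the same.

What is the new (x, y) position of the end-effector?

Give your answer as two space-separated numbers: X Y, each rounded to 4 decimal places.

Answer: 1.8765 -1.2208

Derivation:
joint[0] = (0.0000, 0.0000)  (base)
link 0: phi[0] = 80 = 80 deg
  cos(80 deg) = 0.1736, sin(80 deg) = 0.9848
  joint[1] = (0.0000, 0.0000) + 9.9 * (0.1736, 0.9848) = (0.0000 + 1.7191, 0.0000 + 9.7496) = (1.7191, 9.7496)
link 1: phi[1] = 80 + 170 = 250 deg
  cos(250 deg) = -0.3420, sin(250 deg) = -0.9397
  joint[2] = (1.7191, 9.7496) + 3.5 * (-0.3420, -0.9397) = (1.7191 + -1.1971, 9.7496 + -3.2889) = (0.5220, 6.4607)
link 2: phi[2] = 80 + 170 + 30 = 280 deg
  cos(280 deg) = 0.1736, sin(280 deg) = -0.9848
  joint[3] = (0.5220, 6.4607) + 7.8 * (0.1736, -0.9848) = (0.5220 + 1.3545, 6.4607 + -7.6815) = (1.8765, -1.2208)
End effector: (1.8765, -1.2208)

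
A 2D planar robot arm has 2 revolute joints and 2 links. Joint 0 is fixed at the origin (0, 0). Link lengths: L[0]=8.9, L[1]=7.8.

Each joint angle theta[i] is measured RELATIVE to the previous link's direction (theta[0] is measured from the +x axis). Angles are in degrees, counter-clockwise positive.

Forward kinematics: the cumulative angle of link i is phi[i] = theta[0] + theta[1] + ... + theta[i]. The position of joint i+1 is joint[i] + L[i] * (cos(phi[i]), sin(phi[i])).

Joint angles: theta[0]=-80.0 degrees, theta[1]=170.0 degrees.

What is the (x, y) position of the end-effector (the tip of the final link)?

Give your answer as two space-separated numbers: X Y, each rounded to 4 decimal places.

Answer: 1.5455 -0.9648

Derivation:
joint[0] = (0.0000, 0.0000)  (base)
link 0: phi[0] = -80 = -80 deg
  cos(-80 deg) = 0.1736, sin(-80 deg) = -0.9848
  joint[1] = (0.0000, 0.0000) + 8.9 * (0.1736, -0.9848) = (0.0000 + 1.5455, 0.0000 + -8.7648) = (1.5455, -8.7648)
link 1: phi[1] = -80 + 170 = 90 deg
  cos(90 deg) = 0.0000, sin(90 deg) = 1.0000
  joint[2] = (1.5455, -8.7648) + 7.8 * (0.0000, 1.0000) = (1.5455 + 0.0000, -8.7648 + 7.8000) = (1.5455, -0.9648)
End effector: (1.5455, -0.9648)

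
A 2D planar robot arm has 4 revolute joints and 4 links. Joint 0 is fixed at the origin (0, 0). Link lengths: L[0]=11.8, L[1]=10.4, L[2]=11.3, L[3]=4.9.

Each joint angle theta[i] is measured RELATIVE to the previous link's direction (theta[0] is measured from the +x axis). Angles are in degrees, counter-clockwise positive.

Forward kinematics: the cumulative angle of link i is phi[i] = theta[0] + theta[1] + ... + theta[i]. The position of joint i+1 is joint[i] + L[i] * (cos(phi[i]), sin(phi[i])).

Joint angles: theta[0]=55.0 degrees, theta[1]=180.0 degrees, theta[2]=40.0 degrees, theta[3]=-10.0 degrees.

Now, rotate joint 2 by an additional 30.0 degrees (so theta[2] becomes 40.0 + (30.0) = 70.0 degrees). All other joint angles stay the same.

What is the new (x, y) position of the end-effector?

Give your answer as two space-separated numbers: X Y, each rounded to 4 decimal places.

Answer: 9.3553 -12.5505

Derivation:
joint[0] = (0.0000, 0.0000)  (base)
link 0: phi[0] = 55 = 55 deg
  cos(55 deg) = 0.5736, sin(55 deg) = 0.8192
  joint[1] = (0.0000, 0.0000) + 11.8 * (0.5736, 0.8192) = (0.0000 + 6.7682, 0.0000 + 9.6660) = (6.7682, 9.6660)
link 1: phi[1] = 55 + 180 = 235 deg
  cos(235 deg) = -0.5736, sin(235 deg) = -0.8192
  joint[2] = (6.7682, 9.6660) + 10.4 * (-0.5736, -0.8192) = (6.7682 + -5.9652, 9.6660 + -8.5192) = (0.8030, 1.1468)
link 2: phi[2] = 55 + 180 + 70 = 305 deg
  cos(305 deg) = 0.5736, sin(305 deg) = -0.8192
  joint[3] = (0.8030, 1.1468) + 11.3 * (0.5736, -0.8192) = (0.8030 + 6.4814, 1.1468 + -9.2564) = (7.2844, -8.1096)
link 3: phi[3] = 55 + 180 + 70 + -10 = 295 deg
  cos(295 deg) = 0.4226, sin(295 deg) = -0.9063
  joint[4] = (7.2844, -8.1096) + 4.9 * (0.4226, -0.9063) = (7.2844 + 2.0708, -8.1096 + -4.4409) = (9.3553, -12.5505)
End effector: (9.3553, -12.5505)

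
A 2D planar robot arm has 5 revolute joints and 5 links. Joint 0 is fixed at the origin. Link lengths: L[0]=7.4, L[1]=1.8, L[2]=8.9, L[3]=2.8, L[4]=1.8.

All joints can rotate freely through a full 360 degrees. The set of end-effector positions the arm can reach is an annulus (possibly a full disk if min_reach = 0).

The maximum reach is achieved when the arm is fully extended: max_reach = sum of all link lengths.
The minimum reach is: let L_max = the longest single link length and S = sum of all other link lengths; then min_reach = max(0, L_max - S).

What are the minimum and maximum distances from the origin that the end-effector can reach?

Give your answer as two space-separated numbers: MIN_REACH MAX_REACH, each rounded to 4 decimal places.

Link lengths: [7.4, 1.8, 8.9, 2.8, 1.8]
max_reach = 7.4 + 1.8 + 8.9 + 2.8 + 1.8 = 22.7
L_max = max([7.4, 1.8, 8.9, 2.8, 1.8]) = 8.9
S (sum of others) = 22.7 - 8.9 = 13.8
min_reach = max(0, 8.9 - 13.8) = max(0, -4.9) = 0

Answer: 0.0000 22.7000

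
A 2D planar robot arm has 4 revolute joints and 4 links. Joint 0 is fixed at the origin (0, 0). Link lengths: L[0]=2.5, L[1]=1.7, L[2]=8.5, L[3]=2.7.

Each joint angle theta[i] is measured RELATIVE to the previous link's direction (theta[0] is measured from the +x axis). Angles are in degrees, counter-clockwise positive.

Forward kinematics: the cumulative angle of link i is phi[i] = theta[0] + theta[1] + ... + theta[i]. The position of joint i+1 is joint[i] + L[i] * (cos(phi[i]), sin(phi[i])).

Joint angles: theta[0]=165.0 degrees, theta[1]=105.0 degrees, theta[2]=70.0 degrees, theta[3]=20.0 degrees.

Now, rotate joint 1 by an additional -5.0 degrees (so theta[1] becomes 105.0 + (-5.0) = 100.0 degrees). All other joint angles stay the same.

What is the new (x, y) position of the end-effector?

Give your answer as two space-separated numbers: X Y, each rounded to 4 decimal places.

joint[0] = (0.0000, 0.0000)  (base)
link 0: phi[0] = 165 = 165 deg
  cos(165 deg) = -0.9659, sin(165 deg) = 0.2588
  joint[1] = (0.0000, 0.0000) + 2.5 * (-0.9659, 0.2588) = (0.0000 + -2.4148, 0.0000 + 0.6470) = (-2.4148, 0.6470)
link 1: phi[1] = 165 + 100 = 265 deg
  cos(265 deg) = -0.0872, sin(265 deg) = -0.9962
  joint[2] = (-2.4148, 0.6470) + 1.7 * (-0.0872, -0.9962) = (-2.4148 + -0.1482, 0.6470 + -1.6935) = (-2.5630, -1.0465)
link 2: phi[2] = 165 + 100 + 70 = 335 deg
  cos(335 deg) = 0.9063, sin(335 deg) = -0.4226
  joint[3] = (-2.5630, -1.0465) + 8.5 * (0.9063, -0.4226) = (-2.5630 + 7.7036, -1.0465 + -3.5923) = (5.1406, -4.6387)
link 3: phi[3] = 165 + 100 + 70 + 20 = 355 deg
  cos(355 deg) = 0.9962, sin(355 deg) = -0.0872
  joint[4] = (5.1406, -4.6387) + 2.7 * (0.9962, -0.0872) = (5.1406 + 2.6897, -4.6387 + -0.2353) = (7.8304, -4.8741)
End effector: (7.8304, -4.8741)

Answer: 7.8304 -4.8741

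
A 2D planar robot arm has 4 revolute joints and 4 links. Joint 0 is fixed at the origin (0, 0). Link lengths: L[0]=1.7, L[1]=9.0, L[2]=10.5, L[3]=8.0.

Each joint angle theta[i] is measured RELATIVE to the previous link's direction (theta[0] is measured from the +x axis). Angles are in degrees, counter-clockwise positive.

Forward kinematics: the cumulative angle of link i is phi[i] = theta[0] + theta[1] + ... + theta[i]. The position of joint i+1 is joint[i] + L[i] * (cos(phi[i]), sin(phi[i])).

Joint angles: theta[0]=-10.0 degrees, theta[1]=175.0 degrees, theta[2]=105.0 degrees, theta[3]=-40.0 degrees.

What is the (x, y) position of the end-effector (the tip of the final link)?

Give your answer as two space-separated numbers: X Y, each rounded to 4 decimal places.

joint[0] = (0.0000, 0.0000)  (base)
link 0: phi[0] = -10 = -10 deg
  cos(-10 deg) = 0.9848, sin(-10 deg) = -0.1736
  joint[1] = (0.0000, 0.0000) + 1.7 * (0.9848, -0.1736) = (0.0000 + 1.6742, 0.0000 + -0.2952) = (1.6742, -0.2952)
link 1: phi[1] = -10 + 175 = 165 deg
  cos(165 deg) = -0.9659, sin(165 deg) = 0.2588
  joint[2] = (1.6742, -0.2952) + 9 * (-0.9659, 0.2588) = (1.6742 + -8.6933, -0.2952 + 2.3294) = (-7.0192, 2.0342)
link 2: phi[2] = -10 + 175 + 105 = 270 deg
  cos(270 deg) = -0.0000, sin(270 deg) = -1.0000
  joint[3] = (-7.0192, 2.0342) + 10.5 * (-0.0000, -1.0000) = (-7.0192 + -0.0000, 2.0342 + -10.5000) = (-7.0192, -8.4658)
link 3: phi[3] = -10 + 175 + 105 + -40 = 230 deg
  cos(230 deg) = -0.6428, sin(230 deg) = -0.7660
  joint[4] = (-7.0192, -8.4658) + 8 * (-0.6428, -0.7660) = (-7.0192 + -5.1423, -8.4658 + -6.1284) = (-12.1615, -14.5942)
End effector: (-12.1615, -14.5942)

Answer: -12.1615 -14.5942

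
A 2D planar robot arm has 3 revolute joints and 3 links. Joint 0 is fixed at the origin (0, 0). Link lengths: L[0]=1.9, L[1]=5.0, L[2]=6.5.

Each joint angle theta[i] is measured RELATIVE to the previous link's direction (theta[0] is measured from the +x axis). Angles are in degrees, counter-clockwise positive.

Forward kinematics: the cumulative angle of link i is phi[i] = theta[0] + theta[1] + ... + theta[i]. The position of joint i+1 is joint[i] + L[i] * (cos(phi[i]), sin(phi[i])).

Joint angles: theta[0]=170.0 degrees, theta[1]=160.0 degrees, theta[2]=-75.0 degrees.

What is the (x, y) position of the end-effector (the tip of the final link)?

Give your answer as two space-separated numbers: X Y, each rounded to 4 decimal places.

Answer: 0.7767 -8.4486

Derivation:
joint[0] = (0.0000, 0.0000)  (base)
link 0: phi[0] = 170 = 170 deg
  cos(170 deg) = -0.9848, sin(170 deg) = 0.1736
  joint[1] = (0.0000, 0.0000) + 1.9 * (-0.9848, 0.1736) = (0.0000 + -1.8711, 0.0000 + 0.3299) = (-1.8711, 0.3299)
link 1: phi[1] = 170 + 160 = 330 deg
  cos(330 deg) = 0.8660, sin(330 deg) = -0.5000
  joint[2] = (-1.8711, 0.3299) + 5 * (0.8660, -0.5000) = (-1.8711 + 4.3301, 0.3299 + -2.5000) = (2.4590, -2.1701)
link 2: phi[2] = 170 + 160 + -75 = 255 deg
  cos(255 deg) = -0.2588, sin(255 deg) = -0.9659
  joint[3] = (2.4590, -2.1701) + 6.5 * (-0.2588, -0.9659) = (2.4590 + -1.6823, -2.1701 + -6.2785) = (0.7767, -8.4486)
End effector: (0.7767, -8.4486)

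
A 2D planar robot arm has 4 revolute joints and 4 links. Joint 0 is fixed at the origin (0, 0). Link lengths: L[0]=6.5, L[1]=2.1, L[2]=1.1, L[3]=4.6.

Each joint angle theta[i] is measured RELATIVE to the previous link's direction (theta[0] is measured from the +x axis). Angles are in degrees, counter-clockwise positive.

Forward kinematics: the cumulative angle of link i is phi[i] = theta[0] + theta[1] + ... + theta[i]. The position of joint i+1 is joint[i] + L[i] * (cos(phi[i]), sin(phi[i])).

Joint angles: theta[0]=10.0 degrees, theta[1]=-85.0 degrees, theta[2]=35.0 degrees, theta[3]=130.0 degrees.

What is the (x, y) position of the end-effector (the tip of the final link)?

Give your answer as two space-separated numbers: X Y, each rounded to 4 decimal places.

joint[0] = (0.0000, 0.0000)  (base)
link 0: phi[0] = 10 = 10 deg
  cos(10 deg) = 0.9848, sin(10 deg) = 0.1736
  joint[1] = (0.0000, 0.0000) + 6.5 * (0.9848, 0.1736) = (0.0000 + 6.4013, 0.0000 + 1.1287) = (6.4013, 1.1287)
link 1: phi[1] = 10 + -85 = -75 deg
  cos(-75 deg) = 0.2588, sin(-75 deg) = -0.9659
  joint[2] = (6.4013, 1.1287) + 2.1 * (0.2588, -0.9659) = (6.4013 + 0.5435, 1.1287 + -2.0284) = (6.9448, -0.8997)
link 2: phi[2] = 10 + -85 + 35 = -40 deg
  cos(-40 deg) = 0.7660, sin(-40 deg) = -0.6428
  joint[3] = (6.9448, -0.8997) + 1.1 * (0.7660, -0.6428) = (6.9448 + 0.8426, -0.8997 + -0.7071) = (7.7874, -1.6068)
link 3: phi[3] = 10 + -85 + 35 + 130 = 90 deg
  cos(90 deg) = 0.0000, sin(90 deg) = 1.0000
  joint[4] = (7.7874, -1.6068) + 4.6 * (0.0000, 1.0000) = (7.7874 + 0.0000, -1.6068 + 4.6000) = (7.7874, 2.9932)
End effector: (7.7874, 2.9932)

Answer: 7.7874 2.9932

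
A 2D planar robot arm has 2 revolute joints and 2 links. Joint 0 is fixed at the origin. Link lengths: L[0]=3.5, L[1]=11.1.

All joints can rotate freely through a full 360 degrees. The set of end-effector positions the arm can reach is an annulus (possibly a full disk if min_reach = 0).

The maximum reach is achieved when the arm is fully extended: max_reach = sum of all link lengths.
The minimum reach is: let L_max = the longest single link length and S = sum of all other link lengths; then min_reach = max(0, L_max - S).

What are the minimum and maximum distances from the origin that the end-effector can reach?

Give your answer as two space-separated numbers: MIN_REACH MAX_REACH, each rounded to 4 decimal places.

Answer: 7.6000 14.6000

Derivation:
Link lengths: [3.5, 11.1]
max_reach = 3.5 + 11.1 = 14.6
L_max = max([3.5, 11.1]) = 11.1
S (sum of others) = 14.6 - 11.1 = 3.5
min_reach = max(0, 11.1 - 3.5) = max(0, 7.6) = 7.6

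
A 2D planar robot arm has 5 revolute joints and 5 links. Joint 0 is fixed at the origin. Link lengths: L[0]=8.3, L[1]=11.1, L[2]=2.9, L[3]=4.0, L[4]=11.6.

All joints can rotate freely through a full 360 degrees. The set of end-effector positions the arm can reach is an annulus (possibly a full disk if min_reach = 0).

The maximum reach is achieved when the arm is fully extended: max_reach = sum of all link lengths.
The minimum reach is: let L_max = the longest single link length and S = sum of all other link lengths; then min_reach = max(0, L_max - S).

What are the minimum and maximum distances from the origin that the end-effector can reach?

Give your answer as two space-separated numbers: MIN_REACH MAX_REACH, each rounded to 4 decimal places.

Link lengths: [8.3, 11.1, 2.9, 4.0, 11.6]
max_reach = 8.3 + 11.1 + 2.9 + 4 + 11.6 = 37.9
L_max = max([8.3, 11.1, 2.9, 4.0, 11.6]) = 11.6
S (sum of others) = 37.9 - 11.6 = 26.3
min_reach = max(0, 11.6 - 26.3) = max(0, -14.7) = 0

Answer: 0.0000 37.9000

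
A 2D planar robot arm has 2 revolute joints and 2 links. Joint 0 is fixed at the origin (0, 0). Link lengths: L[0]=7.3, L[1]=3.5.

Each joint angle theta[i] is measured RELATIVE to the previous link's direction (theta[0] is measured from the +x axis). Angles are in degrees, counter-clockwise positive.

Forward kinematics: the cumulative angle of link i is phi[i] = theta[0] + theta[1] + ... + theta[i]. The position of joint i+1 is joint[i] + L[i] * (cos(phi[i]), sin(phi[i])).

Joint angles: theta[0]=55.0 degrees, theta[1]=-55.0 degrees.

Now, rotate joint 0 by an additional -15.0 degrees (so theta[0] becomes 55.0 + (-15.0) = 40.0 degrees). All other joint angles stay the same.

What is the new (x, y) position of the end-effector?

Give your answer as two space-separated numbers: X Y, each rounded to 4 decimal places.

Answer: 8.9729 3.7865

Derivation:
joint[0] = (0.0000, 0.0000)  (base)
link 0: phi[0] = 40 = 40 deg
  cos(40 deg) = 0.7660, sin(40 deg) = 0.6428
  joint[1] = (0.0000, 0.0000) + 7.3 * (0.7660, 0.6428) = (0.0000 + 5.5921, 0.0000 + 4.6923) = (5.5921, 4.6923)
link 1: phi[1] = 40 + -55 = -15 deg
  cos(-15 deg) = 0.9659, sin(-15 deg) = -0.2588
  joint[2] = (5.5921, 4.6923) + 3.5 * (0.9659, -0.2588) = (5.5921 + 3.3807, 4.6923 + -0.9059) = (8.9729, 3.7865)
End effector: (8.9729, 3.7865)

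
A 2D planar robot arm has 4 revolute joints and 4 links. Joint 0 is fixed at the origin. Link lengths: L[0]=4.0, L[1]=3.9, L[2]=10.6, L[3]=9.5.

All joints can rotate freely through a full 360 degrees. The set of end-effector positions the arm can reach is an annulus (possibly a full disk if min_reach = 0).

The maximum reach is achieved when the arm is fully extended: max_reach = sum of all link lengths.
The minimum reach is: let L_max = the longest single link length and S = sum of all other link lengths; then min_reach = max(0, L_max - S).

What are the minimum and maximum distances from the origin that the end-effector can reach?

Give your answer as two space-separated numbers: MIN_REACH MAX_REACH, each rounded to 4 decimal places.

Link lengths: [4.0, 3.9, 10.6, 9.5]
max_reach = 4 + 3.9 + 10.6 + 9.5 = 28
L_max = max([4.0, 3.9, 10.6, 9.5]) = 10.6
S (sum of others) = 28 - 10.6 = 17.4
min_reach = max(0, 10.6 - 17.4) = max(0, -6.8) = 0

Answer: 0.0000 28.0000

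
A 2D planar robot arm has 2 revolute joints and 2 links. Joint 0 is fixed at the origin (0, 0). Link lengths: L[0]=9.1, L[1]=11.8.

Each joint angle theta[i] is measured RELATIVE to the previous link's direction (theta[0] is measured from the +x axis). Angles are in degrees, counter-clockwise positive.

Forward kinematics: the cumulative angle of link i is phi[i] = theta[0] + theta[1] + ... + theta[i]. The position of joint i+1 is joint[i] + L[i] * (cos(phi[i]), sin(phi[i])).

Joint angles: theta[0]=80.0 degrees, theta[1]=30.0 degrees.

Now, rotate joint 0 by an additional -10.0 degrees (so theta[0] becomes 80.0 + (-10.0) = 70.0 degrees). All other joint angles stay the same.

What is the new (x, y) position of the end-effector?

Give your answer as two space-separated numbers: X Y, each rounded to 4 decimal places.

Answer: 1.0633 20.1719

Derivation:
joint[0] = (0.0000, 0.0000)  (base)
link 0: phi[0] = 70 = 70 deg
  cos(70 deg) = 0.3420, sin(70 deg) = 0.9397
  joint[1] = (0.0000, 0.0000) + 9.1 * (0.3420, 0.9397) = (0.0000 + 3.1124, 0.0000 + 8.5512) = (3.1124, 8.5512)
link 1: phi[1] = 70 + 30 = 100 deg
  cos(100 deg) = -0.1736, sin(100 deg) = 0.9848
  joint[2] = (3.1124, 8.5512) + 11.8 * (-0.1736, 0.9848) = (3.1124 + -2.0490, 8.5512 + 11.6207) = (1.0633, 20.1719)
End effector: (1.0633, 20.1719)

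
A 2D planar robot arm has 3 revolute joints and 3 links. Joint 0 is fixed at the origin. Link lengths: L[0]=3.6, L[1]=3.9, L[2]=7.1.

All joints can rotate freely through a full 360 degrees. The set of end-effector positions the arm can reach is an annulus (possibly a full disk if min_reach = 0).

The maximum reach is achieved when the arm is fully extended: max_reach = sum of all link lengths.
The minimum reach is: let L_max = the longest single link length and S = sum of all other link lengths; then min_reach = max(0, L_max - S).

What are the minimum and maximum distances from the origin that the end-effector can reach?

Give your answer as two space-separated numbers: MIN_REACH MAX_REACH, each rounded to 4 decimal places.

Answer: 0.0000 14.6000

Derivation:
Link lengths: [3.6, 3.9, 7.1]
max_reach = 3.6 + 3.9 + 7.1 = 14.6
L_max = max([3.6, 3.9, 7.1]) = 7.1
S (sum of others) = 14.6 - 7.1 = 7.5
min_reach = max(0, 7.1 - 7.5) = max(0, -0.4) = 0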